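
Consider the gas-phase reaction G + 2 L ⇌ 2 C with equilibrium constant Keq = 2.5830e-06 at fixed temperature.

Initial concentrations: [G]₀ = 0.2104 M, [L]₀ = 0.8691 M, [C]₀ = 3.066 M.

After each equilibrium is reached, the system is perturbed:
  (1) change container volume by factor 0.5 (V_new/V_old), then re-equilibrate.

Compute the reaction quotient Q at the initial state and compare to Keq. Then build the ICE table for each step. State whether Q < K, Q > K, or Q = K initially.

Q₀ = 59.15 vs Keq = 2.5830e-06 ⇒ Q>K, reverse
Step 1:
                  G         L         C
  Initial    0.2104    0.8691     3.066
  Change      1.529     3.058    -3.058
  Equil       1.739     3.927  0.008323
  solve Keq expr → x = -1.529; check Q = 2.5830e-06
Then change container volume by factor 0.5 (V_new/V_old).
Step 2:
                  G         L         C
  Initial     3.478     7.854   0.01665
  Change  -0.003431 -0.006863  0.006863
  Equil       3.475     7.847   0.02351
  solve Keq expr → x = 0.003431; check Q = 2.5830e-06

Q₀ = 59.15; Q > K (proceeds reverse)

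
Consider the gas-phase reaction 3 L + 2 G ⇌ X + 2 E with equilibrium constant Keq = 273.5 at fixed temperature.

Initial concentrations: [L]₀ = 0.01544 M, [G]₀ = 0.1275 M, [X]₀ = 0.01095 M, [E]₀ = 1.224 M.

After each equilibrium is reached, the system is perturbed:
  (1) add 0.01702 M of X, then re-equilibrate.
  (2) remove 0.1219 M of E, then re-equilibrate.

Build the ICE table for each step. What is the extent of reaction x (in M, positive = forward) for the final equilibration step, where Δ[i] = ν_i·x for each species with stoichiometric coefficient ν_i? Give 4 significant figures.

x = 6.0494e-04 M

Q₀ = 2.7417e+05 vs Keq = 273.5 ⇒ Q>K, reverse
Step 1:
                  L         G         X         E
  I         0.01544    0.1275   0.01095     1.224
  C         0.03155   0.02103  -0.01052  -0.02103
  E         0.04699    0.1485 4.3269e-04     1.203
  solve Keq expr → x = -0.01052; check Q = 273.5
Then add 0.01702 M of X.
Step 2:
                  L         G         X         E
  I         0.04699    0.1485   0.01745     1.203
  C         0.04025   0.02683  -0.01342  -0.02683
  E         0.08724    0.1754  0.004037     1.176
  solve Keq expr → x = -0.01342; check Q = 273.5
Then remove 0.1219 M of E.
Step 3:
                  L         G         X         E
  I         0.08724    0.1754  0.004037     1.054
  C       -0.001815  -0.00121 6.0494e-04   0.00121
  E         0.08542    0.1742  0.004642     1.055
  solve Keq expr → x = 6.0494e-04; check Q = 273.5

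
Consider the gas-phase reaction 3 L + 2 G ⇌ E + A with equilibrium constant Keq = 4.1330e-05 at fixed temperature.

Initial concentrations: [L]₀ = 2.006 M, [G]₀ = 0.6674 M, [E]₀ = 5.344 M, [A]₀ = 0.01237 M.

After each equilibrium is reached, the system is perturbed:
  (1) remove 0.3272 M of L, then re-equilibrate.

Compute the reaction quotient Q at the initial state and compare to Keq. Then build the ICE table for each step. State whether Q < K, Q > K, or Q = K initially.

Q₀ = 0.01839; Q > K (proceeds reverse)

Q₀ = 0.01839 vs Keq = 4.1330e-05 ⇒ Q>K, reverse
Step 1:
                    L           G           E           A
  I             2.006      0.6674       5.344     0.01237
  C           0.03702     0.02468    -0.01234    -0.01234
  E             2.043      0.6921       5.332  3.1661e-05
  solve Keq expr → x = -0.01234; check Q = 4.1330e-05
Then remove 0.3272 M of L.
Step 2:
                    L           G           E           A
  I             1.716      0.6921       5.332  3.1661e-05
  C        3.8709e-05  2.5806e-05 -1.2903e-05 -1.2903e-05
  E             1.716      0.6921       5.332  1.8758e-05
  solve Keq expr → x = -1.2903e-05; check Q = 4.1330e-05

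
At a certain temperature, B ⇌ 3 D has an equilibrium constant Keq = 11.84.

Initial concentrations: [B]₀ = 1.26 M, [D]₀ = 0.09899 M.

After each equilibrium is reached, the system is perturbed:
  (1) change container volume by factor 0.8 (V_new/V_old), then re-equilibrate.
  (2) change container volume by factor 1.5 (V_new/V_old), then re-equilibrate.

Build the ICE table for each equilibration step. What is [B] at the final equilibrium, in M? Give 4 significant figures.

[B]_eq = 0.4819 M

Q₀ = 7.6985e-04 vs Keq = 11.84 ⇒ Q<K, forward
Step 1:
                   B          D
  Initial       1.26    0.09899
  Change     -0.6213      1.864
  Equil       0.6387      1.963
  solve Keq expr → x = 0.6213; check Q = 11.84
Then change container volume by factor 0.8 (V_new/V_old).
Step 2:
                   B          D
  Initial     0.7984      2.454
  Change     0.08804    -0.2641
  Equil       0.8864      2.189
  solve Keq expr → x = -0.08804; check Q = 11.84
Then change container volume by factor 1.5 (V_new/V_old).
Step 3:
                   B          D
  Initial      0.591       1.46
  Change     -0.1091     0.3273
  Equil       0.4819      1.787
  solve Keq expr → x = 0.1091; check Q = 11.84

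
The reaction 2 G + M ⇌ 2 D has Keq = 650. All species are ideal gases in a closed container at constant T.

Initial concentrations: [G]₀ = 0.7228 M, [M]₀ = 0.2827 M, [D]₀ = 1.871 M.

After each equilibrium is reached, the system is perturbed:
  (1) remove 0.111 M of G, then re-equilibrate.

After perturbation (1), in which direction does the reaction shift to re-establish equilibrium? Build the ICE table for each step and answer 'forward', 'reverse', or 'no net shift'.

Direction: reverse

Q₀ = 23.7 vs Keq = 650 ⇒ Q<K, forward
Step 1:
                   G          M          D
  init        0.7228     0.2827      1.871
  Δ          -0.4062    -0.2031     0.4062
  eq          0.3166     0.0796      2.277
  solve Keq expr → x = 0.2031; check Q = 650
Then remove 0.111 M of G.
Step 2:
                   G          M          D
  init        0.2056     0.0796      2.277
  Δ          0.05832    0.02916   -0.05832
  eq          0.2639     0.1088      2.219
  solve Keq expr → x = -0.02916; check Q = 650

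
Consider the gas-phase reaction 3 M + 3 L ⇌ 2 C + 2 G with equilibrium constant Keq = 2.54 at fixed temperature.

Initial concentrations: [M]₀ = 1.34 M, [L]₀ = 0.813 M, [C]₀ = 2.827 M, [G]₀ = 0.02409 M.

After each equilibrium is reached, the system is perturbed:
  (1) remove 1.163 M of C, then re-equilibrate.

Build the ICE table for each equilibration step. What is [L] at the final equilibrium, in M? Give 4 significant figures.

[L]_eq = 0.4614 M

Q₀ = 0.003587 vs Keq = 2.54 ⇒ Q<K, forward
Step 1:
                   M          L          C          G
  Initial       1.34      0.813      2.827    0.02409
  Change     -0.2884    -0.2884     0.1922     0.1922
  Equil        1.052     0.5246      3.019     0.2163
  solve Keq expr → x = 0.09612; check Q = 2.54
Then remove 1.163 M of C.
Step 2:
                   M          L          C          G
  Initial      1.052     0.5246      1.856     0.2163
  Change    -0.06327   -0.06327    0.04218    0.04218
  Equil       0.9884     0.4614      1.898     0.2585
  solve Keq expr → x = 0.02109; check Q = 2.54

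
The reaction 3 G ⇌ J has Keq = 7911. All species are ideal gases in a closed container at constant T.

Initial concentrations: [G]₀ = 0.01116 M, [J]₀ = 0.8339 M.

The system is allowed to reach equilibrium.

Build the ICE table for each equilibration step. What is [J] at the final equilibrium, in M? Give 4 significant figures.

[J]_eq = 0.8219 M

Q₀ = 5.9996e+05 vs Keq = 7911 ⇒ Q>K, reverse
Step 1:
                  G         J
  Initial   0.01116    0.8339
  Change    0.03585  -0.01195
  Equil     0.04701    0.8219
  solve Keq expr → x = -0.01195; check Q = 7911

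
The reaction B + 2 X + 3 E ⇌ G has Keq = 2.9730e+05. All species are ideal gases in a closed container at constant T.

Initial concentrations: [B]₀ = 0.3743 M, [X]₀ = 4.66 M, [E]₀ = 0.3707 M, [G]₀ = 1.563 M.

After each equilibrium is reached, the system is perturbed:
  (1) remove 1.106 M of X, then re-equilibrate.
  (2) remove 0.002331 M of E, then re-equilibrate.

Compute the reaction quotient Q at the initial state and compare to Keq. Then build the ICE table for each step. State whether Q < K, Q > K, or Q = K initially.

Q₀ = 3.775 vs Keq = 2.9730e+05 ⇒ Q<K, forward
Step 1:
                  B         X         E         G
  I          0.3743      4.66    0.3707     1.563
  C         -0.1201   -0.2402   -0.3603    0.1201
  E          0.2542      4.42   0.01045     1.683
  solve Keq expr → x = 0.1201; check Q = 2.9730e+05
Then remove 1.106 M of X.
Step 2:
                  B         X         E         G
  I          0.2542     3.314   0.01045     1.683
  C       7.3117e-04  0.001462  0.002194 -7.3117e-04
  E          0.2549     3.315   0.01264     1.682
  solve Keq expr → x = -7.3117e-04; check Q = 2.9730e+05
Then remove 0.002331 M of E.
Step 3:
                  B         X         E         G
  I          0.2549     3.315   0.01031     1.682
  C       7.7082e-04  0.001542  0.002312 -7.7082e-04
  E          0.2557     3.317   0.01262     1.682
  solve Keq expr → x = -7.7082e-04; check Q = 2.9730e+05

Q₀ = 3.775; Q < K (proceeds forward)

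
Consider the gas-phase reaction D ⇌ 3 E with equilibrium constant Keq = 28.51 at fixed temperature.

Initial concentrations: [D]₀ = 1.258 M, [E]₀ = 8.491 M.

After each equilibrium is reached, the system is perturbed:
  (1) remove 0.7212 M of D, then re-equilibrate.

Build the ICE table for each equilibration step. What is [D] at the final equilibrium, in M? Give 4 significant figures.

[D]_eq = 2.069 M

Q₀ = 486.6 vs Keq = 28.51 ⇒ Q>K, reverse
Step 1:
                    D           E
  init          1.258       8.491
  Δ             1.417       -4.25
  eq            2.675       4.241
  solve Keq expr → x = -1.417; check Q = 28.51
Then remove 0.7212 M of D.
Step 2:
                    D           E
  init          1.954       4.241
  Δ            0.1159     -0.3476
  eq            2.069       3.893
  solve Keq expr → x = -0.1159; check Q = 28.51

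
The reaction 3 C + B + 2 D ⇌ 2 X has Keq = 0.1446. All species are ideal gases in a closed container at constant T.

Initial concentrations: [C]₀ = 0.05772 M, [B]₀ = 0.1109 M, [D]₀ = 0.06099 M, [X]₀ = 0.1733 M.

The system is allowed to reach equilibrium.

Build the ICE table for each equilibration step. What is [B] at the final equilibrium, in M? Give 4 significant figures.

Q₀ = 3.7859e+05 vs Keq = 0.1446 ⇒ Q>K, reverse
Step 1:
                  C         B         D         X
  Initial   0.05772    0.1109   0.06099    0.1733
  Change     0.2502   0.08339    0.1668   -0.1668
  Equil      0.3079    0.1943    0.2278  0.006522
  solve Keq expr → x = -0.08339; check Q = 0.1446

[B]_eq = 0.1943 M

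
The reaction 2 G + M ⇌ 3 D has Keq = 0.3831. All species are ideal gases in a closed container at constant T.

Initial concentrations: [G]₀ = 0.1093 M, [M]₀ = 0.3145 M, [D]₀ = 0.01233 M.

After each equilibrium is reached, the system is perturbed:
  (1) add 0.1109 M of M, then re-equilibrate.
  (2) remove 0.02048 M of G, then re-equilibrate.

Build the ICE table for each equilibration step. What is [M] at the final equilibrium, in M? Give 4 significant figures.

[M]_eq = 0.4055 M

Q₀ = 4.9892e-04 vs Keq = 0.3831 ⇒ Q<K, forward
Step 1:
                    G           M           D
  I            0.1093      0.3145     0.01233
  C          -0.04394    -0.02197      0.0659
  E           0.06536      0.2925     0.07823
  solve Keq expr → x = 0.02197; check Q = 0.3831
Then add 0.1109 M of M.
Step 2:
                    G           M           D
  I           0.06536      0.4034     0.07823
  C         -0.003639    -0.00182    0.005459
  E           0.06173      0.4016     0.08369
  solve Keq expr → x = 0.00182; check Q = 0.3831
Then remove 0.02048 M of G.
Step 3:
                    G           M           D
  I           0.04125      0.4016     0.08369
  C          0.007785    0.003893    -0.01168
  E           0.04903      0.4055     0.07201
  solve Keq expr → x = -0.003893; check Q = 0.3831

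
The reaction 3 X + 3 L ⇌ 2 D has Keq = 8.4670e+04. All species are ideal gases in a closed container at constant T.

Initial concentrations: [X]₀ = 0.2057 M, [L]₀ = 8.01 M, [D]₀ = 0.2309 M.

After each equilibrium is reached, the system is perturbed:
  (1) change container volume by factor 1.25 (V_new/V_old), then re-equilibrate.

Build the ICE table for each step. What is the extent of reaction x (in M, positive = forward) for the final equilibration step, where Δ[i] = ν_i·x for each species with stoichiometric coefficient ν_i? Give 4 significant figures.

x = -1.3783e-04 M

Q₀ = 0.01192 vs Keq = 8.4670e+04 ⇒ Q<K, forward
Step 1:
                  X         L         D
  I          0.2057      8.01    0.2309
  C         -0.2042   -0.2042    0.1361
  E        0.001496     7.806     0.367
  solve Keq expr → x = 0.06807; check Q = 8.4670e+04
Then change container volume by factor 1.25 (V_new/V_old).
Step 2:
                  X         L         D
  I        0.001196     6.245    0.2936
  C       4.1349e-04 4.1349e-04 -2.7566e-04
  E         0.00161     6.245    0.2934
  solve Keq expr → x = -1.3783e-04; check Q = 8.4670e+04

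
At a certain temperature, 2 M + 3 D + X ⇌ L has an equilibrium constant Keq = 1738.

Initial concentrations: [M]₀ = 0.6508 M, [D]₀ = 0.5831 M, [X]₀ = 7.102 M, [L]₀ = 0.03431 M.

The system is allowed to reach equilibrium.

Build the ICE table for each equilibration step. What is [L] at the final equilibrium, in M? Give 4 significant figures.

Q₀ = 0.05753 vs Keq = 1738 ⇒ Q<K, forward
Step 1:
                    M           D           X           L
  Initial      0.6508      0.5831       7.102     0.03431
  Change      -0.3502     -0.5254     -0.1751      0.1751
  Equil        0.3006     0.05775       6.927      0.2094
  solve Keq expr → x = 0.1751; check Q = 1738

[L]_eq = 0.2094 M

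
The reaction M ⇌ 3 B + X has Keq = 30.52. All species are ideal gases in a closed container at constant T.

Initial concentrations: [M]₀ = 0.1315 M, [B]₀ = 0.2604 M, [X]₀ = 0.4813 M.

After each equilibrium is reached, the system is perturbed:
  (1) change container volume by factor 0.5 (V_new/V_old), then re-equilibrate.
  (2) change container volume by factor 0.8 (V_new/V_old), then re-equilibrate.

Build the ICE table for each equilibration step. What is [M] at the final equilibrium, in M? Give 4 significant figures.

[M]_eq = 0.1067 M

Q₀ = 0.06463 vs Keq = 30.52 ⇒ Q<K, forward
Step 1:
                    M           B           X
  Initial      0.1315      0.2604      0.4813
  Change      -0.1263      0.3789      0.1263
  Equil      0.005202      0.6393      0.6076
  solve Keq expr → x = 0.1263; check Q = 30.52
Then change container volume by factor 0.5 (V_new/V_old).
Step 2:
                    M           B           X
  Initial      0.0104       1.279       1.215
  Change       0.0463     -0.1389     -0.0463
  Equil        0.0567        1.14       1.169
  solve Keq expr → x = -0.0463; check Q = 30.52
Then change container volume by factor 0.8 (V_new/V_old).
Step 3:
                    M           B           X
  Initial     0.07087       1.425       1.461
  Change      0.03584     -0.1075    -0.03584
  Equil        0.1067       1.317       1.425
  solve Keq expr → x = -0.03584; check Q = 30.52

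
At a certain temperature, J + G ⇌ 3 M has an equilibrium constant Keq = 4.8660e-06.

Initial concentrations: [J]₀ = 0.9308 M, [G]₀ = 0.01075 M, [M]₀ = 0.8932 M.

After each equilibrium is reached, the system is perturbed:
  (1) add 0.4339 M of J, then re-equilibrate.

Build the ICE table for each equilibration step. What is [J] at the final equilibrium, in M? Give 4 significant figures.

[J]_eq = 1.658 M

Q₀ = 71.22 vs Keq = 4.8660e-06 ⇒ Q>K, reverse
Step 1:
                   J          G          M
  I           0.9308    0.01075     0.8932
  C           0.2937     0.2937     -0.881
  E            1.224     0.3044     0.0122
  solve Keq expr → x = -0.2937; check Q = 4.8660e-06
Then add 0.4339 M of J.
Step 2:
                   J          G          M
  I            1.658     0.3044     0.0122
  C       -4.3001e-04 -4.3001e-04    0.00129
  E            1.658      0.304    0.01349
  solve Keq expr → x = 4.3001e-04; check Q = 4.8660e-06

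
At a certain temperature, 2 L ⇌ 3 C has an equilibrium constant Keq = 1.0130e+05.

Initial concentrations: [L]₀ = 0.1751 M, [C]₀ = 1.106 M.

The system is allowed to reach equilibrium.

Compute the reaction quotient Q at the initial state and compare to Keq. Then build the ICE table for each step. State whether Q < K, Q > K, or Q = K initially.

Q₀ = 44.13 vs Keq = 1.0130e+05 ⇒ Q<K, forward
Step 1:
                    L           C
  init         0.1751       1.106
  Δ           -0.1701      0.2552
  eq          0.00499       1.361
  solve Keq expr → x = 0.08506; check Q = 1.0130e+05

Q₀ = 44.13; Q < K (proceeds forward)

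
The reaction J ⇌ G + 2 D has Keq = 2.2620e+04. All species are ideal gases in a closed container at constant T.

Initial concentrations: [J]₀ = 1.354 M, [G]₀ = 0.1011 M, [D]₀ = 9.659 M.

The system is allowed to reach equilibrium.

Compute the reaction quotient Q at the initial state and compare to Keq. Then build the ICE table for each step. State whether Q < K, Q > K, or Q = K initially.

Q₀ = 6.966; Q < K (proceeds forward)

Q₀ = 6.966 vs Keq = 2.2620e+04 ⇒ Q<K, forward
Step 1:
                   J          G          D
  I            1.354     0.1011      9.659
  C           -1.344      1.344      2.689
  E         0.009742      1.445      12.35
  solve Keq expr → x = 1.344; check Q = 2.2620e+04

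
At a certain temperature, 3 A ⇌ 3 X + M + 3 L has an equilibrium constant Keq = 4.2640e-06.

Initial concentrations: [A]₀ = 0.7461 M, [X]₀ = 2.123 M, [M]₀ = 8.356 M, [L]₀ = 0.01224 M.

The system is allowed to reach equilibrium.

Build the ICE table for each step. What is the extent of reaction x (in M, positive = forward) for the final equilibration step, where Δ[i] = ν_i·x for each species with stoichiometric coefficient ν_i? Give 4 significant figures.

x = -0.003128 M

Q₀ = 3.5302e-04 vs Keq = 4.2640e-06 ⇒ Q>K, reverse
Step 1:
                    A           X           M           L
  init         0.7461       2.123       8.356     0.01224
  Δ          0.009383   -0.009383   -0.003128   -0.009383
  eq           0.7555       2.114       8.353    0.002857
  solve Keq expr → x = -0.003128; check Q = 4.2640e-06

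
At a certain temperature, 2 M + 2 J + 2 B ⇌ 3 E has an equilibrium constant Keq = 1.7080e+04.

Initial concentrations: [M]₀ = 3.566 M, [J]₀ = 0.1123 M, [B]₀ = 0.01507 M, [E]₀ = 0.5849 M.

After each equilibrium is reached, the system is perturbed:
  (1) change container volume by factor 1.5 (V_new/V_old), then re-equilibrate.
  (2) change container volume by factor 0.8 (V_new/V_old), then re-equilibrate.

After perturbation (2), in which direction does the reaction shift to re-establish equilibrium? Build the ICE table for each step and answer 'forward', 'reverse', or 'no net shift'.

Q₀ = 5494 vs Keq = 1.7080e+04 ⇒ Q<K, forward
Step 1:
                    M           J           B           E
  Initial       3.566      0.1123     0.01507      0.5849
  Change    -0.005836   -0.005836   -0.005836    0.008754
  Equil          3.56      0.1065    0.009234      0.5937
  solve Keq expr → x = 0.002918; check Q = 1.7080e+04
Then change container volume by factor 1.5 (V_new/V_old).
Step 2:
                    M           J           B           E
  Initial       2.373     0.07098    0.006156      0.3958
  Change     0.004241    0.004241    0.004241   -0.006361
  Equil         2.378     0.07522      0.0104      0.3894
  solve Keq expr → x = -0.00212; check Q = 1.7080e+04
Then change container volume by factor 0.8 (V_new/V_old).
Step 3:
                    M           J           B           E
  Initial       2.972     0.09402       0.013      0.4868
  Change    -0.003214   -0.003214   -0.003214    0.004821
  Equil         2.969     0.09081    0.009782      0.4916
  solve Keq expr → x = 0.001607; check Q = 1.7080e+04

Direction: forward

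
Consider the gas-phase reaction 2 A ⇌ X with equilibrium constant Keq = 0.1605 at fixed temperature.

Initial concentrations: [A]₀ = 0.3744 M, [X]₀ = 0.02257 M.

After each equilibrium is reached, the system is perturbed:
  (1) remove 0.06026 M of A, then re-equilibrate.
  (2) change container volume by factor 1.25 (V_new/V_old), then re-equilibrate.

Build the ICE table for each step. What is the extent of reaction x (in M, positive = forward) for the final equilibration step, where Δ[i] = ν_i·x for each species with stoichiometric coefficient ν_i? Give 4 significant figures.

x = -0.002326 M

Q₀ = 0.161 vs Keq = 0.1605 ⇒ Q>K, reverse
Step 1:
                    A           X
  I            0.3744     0.02257
  C        1.1586e-04 -5.7929e-05
  E            0.3745     0.02251
  solve Keq expr → x = -5.7929e-05; check Q = 0.1605
Then remove 0.06026 M of A.
Step 2:
                    A           X
  I            0.3143     0.02251
  C           0.01105   -0.005527
  E            0.3253     0.01699
  solve Keq expr → x = -0.005527; check Q = 0.1605
Then change container volume by factor 1.25 (V_new/V_old).
Step 3:
                    A           X
  I            0.2602     0.01359
  C          0.004651   -0.002326
  E            0.2649     0.01126
  solve Keq expr → x = -0.002326; check Q = 0.1605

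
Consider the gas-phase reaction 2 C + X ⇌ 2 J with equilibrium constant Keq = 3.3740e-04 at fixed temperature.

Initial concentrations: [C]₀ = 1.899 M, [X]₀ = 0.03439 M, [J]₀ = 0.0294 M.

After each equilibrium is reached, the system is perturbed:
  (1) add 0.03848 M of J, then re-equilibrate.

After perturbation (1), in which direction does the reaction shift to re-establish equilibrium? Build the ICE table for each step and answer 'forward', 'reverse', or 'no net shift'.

Q₀ = 0.00697 vs Keq = 3.3740e-04 ⇒ Q>K, reverse
Step 1:
                    C           X           J
  I             1.899     0.03439      0.0294
  C           0.02189     0.01094    -0.02189
  E             1.921     0.04533    0.007513
  solve Keq expr → x = -0.01094; check Q = 3.3740e-04
Then add 0.03848 M of J.
Step 2:
                    C           X           J
  I             1.921     0.04533     0.04599
  C           0.03691     0.01845    -0.03691
  E             1.958     0.06379    0.009083
  solve Keq expr → x = -0.01845; check Q = 3.3740e-04

Direction: reverse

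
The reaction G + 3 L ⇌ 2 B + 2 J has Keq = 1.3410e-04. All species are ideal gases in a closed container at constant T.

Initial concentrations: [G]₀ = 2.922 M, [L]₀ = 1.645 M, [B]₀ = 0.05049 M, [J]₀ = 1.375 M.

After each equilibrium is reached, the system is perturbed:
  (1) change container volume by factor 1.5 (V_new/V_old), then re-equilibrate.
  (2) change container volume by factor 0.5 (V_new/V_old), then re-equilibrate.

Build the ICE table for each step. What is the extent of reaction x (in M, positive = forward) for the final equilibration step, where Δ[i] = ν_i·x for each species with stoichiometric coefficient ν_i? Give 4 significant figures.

x = 0 M

Q₀ = 3.7054e-04 vs Keq = 1.3410e-04 ⇒ Q>K, reverse
Step 1:
                    G           L           B           J
  init          2.922       1.645     0.05049       1.375
  Δ          0.009423     0.02827    -0.01885    -0.01885
  eq            2.931       1.673     0.03164       1.356
  solve Keq expr → x = -0.009423; check Q = 1.3410e-04
Then change container volume by factor 1.5 (V_new/V_old).
Step 2:
                    G           L           B           J
  init          1.954       1.116      0.0211      0.9041
  Δ                 0           0           0           0
  eq            1.954       1.116      0.0211      0.9041
  solve Keq expr → x = 0; check Q = 1.3410e-04
Then change container volume by factor 0.5 (V_new/V_old).
Step 3:
                    G           L           B           J
  init          3.909       2.231     0.04219       1.808
  Δ                 0           0           0           0
  eq            3.909       2.231     0.04219       1.808
  solve Keq expr → x = 0; check Q = 1.3410e-04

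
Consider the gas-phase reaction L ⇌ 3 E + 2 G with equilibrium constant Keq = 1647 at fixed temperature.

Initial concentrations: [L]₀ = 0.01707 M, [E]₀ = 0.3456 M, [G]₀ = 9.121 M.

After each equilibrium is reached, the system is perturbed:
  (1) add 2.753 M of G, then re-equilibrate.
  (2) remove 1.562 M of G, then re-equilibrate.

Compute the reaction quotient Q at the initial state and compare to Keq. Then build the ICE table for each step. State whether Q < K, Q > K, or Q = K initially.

Q₀ = 201.2; Q < K (proceeds forward)

Q₀ = 201.2 vs Keq = 1647 ⇒ Q<K, forward
Step 1:
                   L          E          G
  Initial    0.01707     0.3456      9.121
  Change     -0.0141    0.04231    0.02821
  Equil     0.002967     0.3879      9.149
  solve Keq expr → x = 0.0141; check Q = 1647
Then add 2.753 M of G.
Step 2:
                   L          E          G
  Initial   0.002967     0.3879       11.9
  Change     0.00184  -0.005519  -0.003679
  Equil     0.004806     0.3824       11.9
  solve Keq expr → x = -0.00184; check Q = 1647
Then remove 1.562 M of G.
Step 3:
                   L          E          G
  Initial   0.004806     0.3824      10.34
  Change   -0.001084   0.003253   0.002168
  Equil     0.003722     0.3856      10.34
  solve Keq expr → x = 0.001084; check Q = 1647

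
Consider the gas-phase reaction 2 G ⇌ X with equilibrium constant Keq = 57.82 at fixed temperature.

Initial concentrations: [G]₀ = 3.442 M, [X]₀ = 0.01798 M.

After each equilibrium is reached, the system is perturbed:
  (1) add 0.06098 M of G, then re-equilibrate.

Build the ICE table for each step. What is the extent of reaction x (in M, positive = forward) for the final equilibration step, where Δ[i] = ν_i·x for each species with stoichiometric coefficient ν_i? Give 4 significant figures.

x = 0.02973 M

Q₀ = 0.001518 vs Keq = 57.82 ⇒ Q<K, forward
Step 1:
                    G           X
  Initial       3.442     0.01798
  Change       -3.273       1.636
  Equil        0.1692       1.654
  solve Keq expr → x = 1.636; check Q = 57.82
Then add 0.06098 M of G.
Step 2:
                    G           X
  Initial      0.2301       1.654
  Change     -0.05947     0.02973
  Equil        0.1707       1.684
  solve Keq expr → x = 0.02973; check Q = 57.82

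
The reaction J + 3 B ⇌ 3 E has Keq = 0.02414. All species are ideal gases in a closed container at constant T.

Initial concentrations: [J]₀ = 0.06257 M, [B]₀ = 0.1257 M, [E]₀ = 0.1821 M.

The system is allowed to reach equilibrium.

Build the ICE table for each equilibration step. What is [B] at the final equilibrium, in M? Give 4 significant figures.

[B]_eq = 0.2703 M

Q₀ = 48.59 vs Keq = 0.02414 ⇒ Q>K, reverse
Step 1:
                  J         B         E
  Initial   0.06257    0.1257    0.1821
  Change     0.0482    0.1446   -0.1446
  Equil      0.1108    0.2703   0.03751
  solve Keq expr → x = -0.0482; check Q = 0.02414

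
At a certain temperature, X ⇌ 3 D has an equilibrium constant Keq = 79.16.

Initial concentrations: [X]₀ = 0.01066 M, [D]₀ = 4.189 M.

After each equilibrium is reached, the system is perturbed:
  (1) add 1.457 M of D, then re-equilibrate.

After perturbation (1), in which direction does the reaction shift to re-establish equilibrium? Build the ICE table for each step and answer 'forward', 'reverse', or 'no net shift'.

Q₀ = 6896 vs Keq = 79.16 ⇒ Q>K, reverse
Step 1:
                  X         D
  Initial   0.01066     4.189
  Change     0.3643    -1.093
  Equil      0.3749     3.096
  solve Keq expr → x = -0.3643; check Q = 79.16
Then add 1.457 M of D.
Step 2:
                  X         D
  Initial    0.3749     4.553
  Change     0.2768   -0.8304
  Equil      0.6517     3.723
  solve Keq expr → x = -0.2768; check Q = 79.16

Direction: reverse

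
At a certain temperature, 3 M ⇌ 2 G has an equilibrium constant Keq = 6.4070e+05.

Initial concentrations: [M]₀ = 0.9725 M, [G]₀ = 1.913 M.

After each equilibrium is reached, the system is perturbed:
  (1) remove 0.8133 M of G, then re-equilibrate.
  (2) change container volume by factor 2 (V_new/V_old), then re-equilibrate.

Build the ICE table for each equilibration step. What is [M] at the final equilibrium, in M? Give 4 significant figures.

Q₀ = 3.979 vs Keq = 6.4070e+05 ⇒ Q<K, forward
Step 1:
                  M         G
  init       0.9725     1.913
  Δ         -0.9509    0.6339
  eq        0.02163     2.547
  solve Keq expr → x = 0.317; check Q = 6.4070e+05
Then remove 0.8133 M of G.
Step 2:
                  M         G
  init      0.02163     1.734
  Δ       -0.004873  0.003248
  eq        0.01676     1.737
  solve Keq expr → x = 0.001624; check Q = 6.4070e+05
Then change container volume by factor 2 (V_new/V_old).
Step 3:
                  M         G
  init      0.00838    0.8684
  Δ        0.002167 -0.001444
  eq        0.01055     0.867
  solve Keq expr → x = -7.2217e-04; check Q = 6.4070e+05

[M]_eq = 0.01055 M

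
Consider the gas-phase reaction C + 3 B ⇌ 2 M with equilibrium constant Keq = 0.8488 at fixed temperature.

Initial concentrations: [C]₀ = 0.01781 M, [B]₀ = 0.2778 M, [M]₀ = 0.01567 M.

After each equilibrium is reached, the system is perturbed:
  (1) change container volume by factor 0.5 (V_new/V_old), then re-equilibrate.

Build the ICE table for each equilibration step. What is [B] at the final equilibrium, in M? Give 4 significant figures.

Q₀ = 0.6431 vs Keq = 0.8488 ⇒ Q<K, forward
Step 1:
                  C         B         M
  Initial   0.01781    0.2778   0.01567
  Change  -8.3437e-04 -0.002503  0.001669
  Equil     0.01698    0.2753   0.01734
  solve Keq expr → x = 8.3437e-04; check Q = 0.8488
Then change container volume by factor 0.5 (V_new/V_old).
Step 2:
                  C         B         M
  Initial   0.03395    0.5506   0.03468
  Change  -0.009687  -0.02906   0.01937
  Equil     0.02426    0.5215   0.05405
  solve Keq expr → x = 0.009687; check Q = 0.8488

[B]_eq = 0.5215 M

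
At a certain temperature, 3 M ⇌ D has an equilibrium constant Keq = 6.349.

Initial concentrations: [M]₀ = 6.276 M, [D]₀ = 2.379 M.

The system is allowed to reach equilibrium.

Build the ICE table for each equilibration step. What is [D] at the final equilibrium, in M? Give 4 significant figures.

[D]_eq = 4.181 M

Q₀ = 0.009624 vs Keq = 6.349 ⇒ Q<K, forward
Step 1:
                    M           D
  Initial       6.276       2.379
  Change       -5.406       1.802
  Equil          0.87       4.181
  solve Keq expr → x = 1.802; check Q = 6.349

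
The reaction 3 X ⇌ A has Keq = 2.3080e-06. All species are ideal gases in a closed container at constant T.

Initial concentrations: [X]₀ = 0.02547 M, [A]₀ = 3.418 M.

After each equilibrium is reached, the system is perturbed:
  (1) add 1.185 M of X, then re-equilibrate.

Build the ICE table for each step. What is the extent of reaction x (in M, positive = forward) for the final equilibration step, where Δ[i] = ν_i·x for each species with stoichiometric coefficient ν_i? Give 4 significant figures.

x = 9.6681e-04 M

Q₀ = 2.0686e+05 vs Keq = 2.3080e-06 ⇒ Q>K, reverse
Step 1:
                    X           A
  Initial     0.02547       3.418
  Change        10.25      -3.415
  Equil         10.27    0.002501
  solve Keq expr → x = -3.415; check Q = 2.3080e-06
Then add 1.185 M of X.
Step 2:
                    X           A
  Initial       11.46    0.002501
  Change      -0.0029  9.6681e-04
  Equil         11.45    0.003468
  solve Keq expr → x = 9.6681e-04; check Q = 2.3080e-06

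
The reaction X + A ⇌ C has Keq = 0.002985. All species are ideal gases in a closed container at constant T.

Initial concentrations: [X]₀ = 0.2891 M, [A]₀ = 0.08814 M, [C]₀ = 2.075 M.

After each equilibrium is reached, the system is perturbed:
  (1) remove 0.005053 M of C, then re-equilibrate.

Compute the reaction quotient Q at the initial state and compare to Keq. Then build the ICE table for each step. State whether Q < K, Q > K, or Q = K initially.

Q₀ = 81.43; Q > K (proceeds reverse)

Q₀ = 81.43 vs Keq = 0.002985 ⇒ Q>K, reverse
Step 1:
                    X           A           C
  I            0.2891     0.08814       2.075
  C              2.06        2.06       -2.06
  E             2.349       2.148     0.01506
  solve Keq expr → x = -2.06; check Q = 0.002985
Then remove 0.005053 M of C.
Step 2:
                    X           A           C
  I             2.349       2.148     0.01001
  C         -0.004986   -0.004986    0.004986
  E             2.344       2.143       0.015
  solve Keq expr → x = 0.004986; check Q = 0.002985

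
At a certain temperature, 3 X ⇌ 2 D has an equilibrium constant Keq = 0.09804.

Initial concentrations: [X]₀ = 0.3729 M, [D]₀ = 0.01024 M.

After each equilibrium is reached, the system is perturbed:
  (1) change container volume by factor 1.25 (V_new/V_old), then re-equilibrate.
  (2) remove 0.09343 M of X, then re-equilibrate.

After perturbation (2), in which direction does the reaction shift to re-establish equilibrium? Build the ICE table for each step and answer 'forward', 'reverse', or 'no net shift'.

Direction: reverse

Q₀ = 0.002022 vs Keq = 0.09804 ⇒ Q<K, forward
Step 1:
                   X          D
  init        0.3729    0.01024
  Δ         -0.06492    0.04328
  eq           0.308    0.05352
  solve Keq expr → x = 0.02164; check Q = 0.09804
Then change container volume by factor 1.25 (V_new/V_old).
Step 2:
                   X          D
  init        0.2464    0.04281
  Δ         0.005017  -0.003344
  eq          0.2514    0.03947
  solve Keq expr → x = -0.001672; check Q = 0.09804
Then remove 0.09343 M of X.
Step 3:
                   X          D
  init         0.158    0.03947
  Δ          0.02303   -0.01536
  eq           0.181    0.02411
  solve Keq expr → x = -0.007678; check Q = 0.09804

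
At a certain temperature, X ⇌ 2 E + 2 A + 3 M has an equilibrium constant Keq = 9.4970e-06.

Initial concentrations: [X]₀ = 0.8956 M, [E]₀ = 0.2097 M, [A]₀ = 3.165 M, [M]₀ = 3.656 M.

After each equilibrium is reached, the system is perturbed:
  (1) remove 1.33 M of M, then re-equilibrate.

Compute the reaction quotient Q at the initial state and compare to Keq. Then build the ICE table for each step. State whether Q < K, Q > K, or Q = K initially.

Q₀ = 24.04 vs Keq = 9.4970e-06 ⇒ Q>K, reverse
Step 1:
                  X         E         A         M
  init       0.8956    0.2097     3.165     3.656
  Δ          0.1048   -0.2095   -0.2095   -0.3143
  eq              1 1.7072e-04     2.955     3.342
  solve Keq expr → x = -0.1048; check Q = 9.4970e-06
Then remove 1.33 M of M.
Step 2:
                  X         E         A         M
  init            1 1.7072e-04     2.955     2.012
  Δ       -9.7332e-05 1.9466e-04 1.9466e-04 2.9200e-04
  eq              1 3.6539e-04     2.956     2.012
  solve Keq expr → x = 9.7332e-05; check Q = 9.4970e-06

Q₀ = 24.04; Q > K (proceeds reverse)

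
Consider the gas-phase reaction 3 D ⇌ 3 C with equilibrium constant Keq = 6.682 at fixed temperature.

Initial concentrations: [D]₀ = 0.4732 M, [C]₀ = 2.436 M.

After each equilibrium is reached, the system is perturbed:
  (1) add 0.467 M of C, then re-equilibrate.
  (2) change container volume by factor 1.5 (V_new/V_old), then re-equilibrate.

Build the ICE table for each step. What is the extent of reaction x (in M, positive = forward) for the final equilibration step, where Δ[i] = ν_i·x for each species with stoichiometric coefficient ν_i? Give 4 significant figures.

Q₀ = 136.4 vs Keq = 6.682 ⇒ Q>K, reverse
Step 1:
                    D           C
  Initial      0.4732       2.436
  Change       0.5357     -0.5357
  Equil         1.009         1.9
  solve Keq expr → x = -0.1786; check Q = 6.682
Then add 0.467 M of C.
Step 2:
                    D           C
  Initial       1.009       2.367
  Change        0.162      -0.162
  Equil         1.171       2.205
  solve Keq expr → x = -0.05399; check Q = 6.682
Then change container volume by factor 1.5 (V_new/V_old).
Step 3:
                    D           C
  Initial      0.7806        1.47
  Change            0           0
  Equil        0.7806        1.47
  solve Keq expr → x = 0; check Q = 6.682

x = 0 M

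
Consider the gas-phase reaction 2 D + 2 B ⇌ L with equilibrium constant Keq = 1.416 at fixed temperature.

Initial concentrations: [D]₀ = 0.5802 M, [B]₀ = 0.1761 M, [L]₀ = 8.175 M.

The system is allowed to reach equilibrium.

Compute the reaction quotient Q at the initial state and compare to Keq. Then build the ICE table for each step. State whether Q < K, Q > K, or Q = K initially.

Q₀ = 783.1; Q > K (proceeds reverse)

Q₀ = 783.1 vs Keq = 1.416 ⇒ Q>K, reverse
Step 1:
                  D         B         L
  I          0.5802    0.1761     8.175
  C           1.157     1.157   -0.5786
  E           1.737     1.333     7.596
  solve Keq expr → x = -0.5786; check Q = 1.416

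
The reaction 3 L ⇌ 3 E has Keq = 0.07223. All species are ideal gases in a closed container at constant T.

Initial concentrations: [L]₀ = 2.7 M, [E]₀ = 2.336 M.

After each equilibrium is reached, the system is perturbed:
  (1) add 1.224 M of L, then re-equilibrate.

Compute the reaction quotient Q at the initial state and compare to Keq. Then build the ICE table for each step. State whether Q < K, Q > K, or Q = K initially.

Q₀ = 0.6476; Q > K (proceeds reverse)

Q₀ = 0.6476 vs Keq = 0.07223 ⇒ Q>K, reverse
Step 1:
                  L         E
  I             2.7     2.336
  C          0.8553   -0.8553
  E           3.555     1.481
  solve Keq expr → x = -0.2851; check Q = 0.07223
Then add 1.224 M of L.
Step 2:
                  L         E
  I           4.779     1.481
  C         -0.3599    0.3599
  E           4.419     1.841
  solve Keq expr → x = 0.12; check Q = 0.07223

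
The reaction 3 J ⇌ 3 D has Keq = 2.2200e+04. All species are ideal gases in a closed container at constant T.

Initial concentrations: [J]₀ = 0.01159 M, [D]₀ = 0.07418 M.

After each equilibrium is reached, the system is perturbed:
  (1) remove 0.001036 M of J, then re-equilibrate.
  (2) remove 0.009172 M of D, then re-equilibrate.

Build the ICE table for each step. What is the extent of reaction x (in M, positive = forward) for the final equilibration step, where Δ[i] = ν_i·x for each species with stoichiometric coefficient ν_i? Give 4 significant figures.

x = 1.0504e-04 M

Q₀ = 262.2 vs Keq = 2.2200e+04 ⇒ Q<K, forward
Step 1:
                  J         D
  I         0.01159   0.07418
  C       -0.008643  0.008643
  E        0.002947   0.08282
  solve Keq expr → x = 0.002881; check Q = 2.2200e+04
Then remove 0.001036 M of J.
Step 2:
                  J         D
  I        0.001911   0.08282
  C           0.001    -0.001
  E        0.002911   0.08182
  solve Keq expr → x = -3.3347e-04; check Q = 2.2200e+04
Then remove 0.009172 M of D.
Step 3:
                  J         D
  I        0.002911   0.07265
  C       -3.1513e-04 3.1513e-04
  E        0.002596   0.07297
  solve Keq expr → x = 1.0504e-04; check Q = 2.2200e+04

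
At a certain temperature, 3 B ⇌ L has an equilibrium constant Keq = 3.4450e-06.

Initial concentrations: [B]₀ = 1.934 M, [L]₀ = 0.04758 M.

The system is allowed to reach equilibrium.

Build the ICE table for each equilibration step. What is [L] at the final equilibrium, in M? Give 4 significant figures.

Q₀ = 0.006577 vs Keq = 3.4450e-06 ⇒ Q>K, reverse
Step 1:
                    B           L
  Initial       1.934     0.04758
  Change       0.1426    -0.04755
  Equil         2.077  3.0852e-05
  solve Keq expr → x = -0.04755; check Q = 3.4450e-06

[L]_eq = 3.0852e-05 M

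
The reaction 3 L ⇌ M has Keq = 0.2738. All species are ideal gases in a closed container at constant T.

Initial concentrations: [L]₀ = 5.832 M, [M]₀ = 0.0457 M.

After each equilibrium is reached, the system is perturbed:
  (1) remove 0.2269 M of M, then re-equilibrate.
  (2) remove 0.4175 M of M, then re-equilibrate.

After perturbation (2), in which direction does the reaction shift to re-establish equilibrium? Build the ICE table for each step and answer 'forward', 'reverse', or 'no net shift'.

Direction: forward

Q₀ = 2.3039e-04 vs Keq = 0.2738 ⇒ Q<K, forward
Step 1:
                  L         M
  init        5.832    0.0457
  Δ          -4.104     1.368
  eq          1.728     1.414
  solve Keq expr → x = 1.368; check Q = 0.2738
Then remove 0.2269 M of M.
Step 2:
                  L         M
  init        1.728     1.187
  Δ        -0.08504   0.02835
  eq          1.643     1.215
  solve Keq expr → x = 0.02835; check Q = 0.2738
Then remove 0.4175 M of M.
Step 3:
                  L         M
  init        1.643    0.7975
  Δ         -0.1802   0.06006
  eq          1.463    0.8576
  solve Keq expr → x = 0.06006; check Q = 0.2738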